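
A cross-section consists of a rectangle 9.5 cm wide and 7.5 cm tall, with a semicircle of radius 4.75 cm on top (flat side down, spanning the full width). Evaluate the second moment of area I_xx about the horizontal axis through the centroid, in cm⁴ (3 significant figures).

Break the section into simple shapes (no overlaps), measuring from the bottom-left corner of the bounding box.
Rectangular body: 9.5 × 7.5, A = 71.25 cm², y = 3.75 cm, Ī = 333.98 cm⁴.
Semicircular cap: semicircle r = 4.75, A = 35.441 cm², y = 9.516 cm, Ī = 55.874 cm⁴.
Centroid: ȳ = ΣA·y / ΣA = 5.6654 cm.
Transfer each piece to the horizontal axis through the centroid using Ī + A·d² with d = y − 5.6654:
  rectangular body: d = -1.9154 cm → contributes +595.37 cm⁴
  semicircular cap: d = 3.8506 cm → contributes +581.36 cm⁴
Total I = 1176.7 cm⁴.

I_xx ≈ 1180 cm⁴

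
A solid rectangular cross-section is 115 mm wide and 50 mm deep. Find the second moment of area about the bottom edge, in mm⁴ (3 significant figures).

I_base ≈ 4.79 × 10⁶ mm⁴

The section: 115 × 50, A = 5 750 mm², y = 25 mm, Ī = 1 197 917 mm⁴.
Transfer it to the bottom edge using Ī + A·d² with d = y − 0:
  the section: d = 25 mm → contributes +4 791 667 mm⁴
Total I = 4 791 667 mm⁴.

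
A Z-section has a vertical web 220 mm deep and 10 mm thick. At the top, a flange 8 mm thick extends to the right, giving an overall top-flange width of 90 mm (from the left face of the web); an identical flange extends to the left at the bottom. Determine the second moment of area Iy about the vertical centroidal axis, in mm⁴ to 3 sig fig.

Iy ≈ 3.29 × 10⁶ mm⁴

Decompose the section into non-overlapping parts with the origin at the bottom-left of its bounding rectangle.
Web: 10 × 220, A = 2 200 mm², x = 85 mm, Ī = 18 333 mm⁴.
Top flange (beyond web): 80 × 8, A = 640 mm², x = 130 mm, Ī = 341 333 mm⁴.
Bottom flange (beyond web): 80 × 8, A = 640 mm², x = 40 mm, Ī = 341 333 mm⁴.
Centroid: x̄ = ΣA·x / ΣA = 85 mm.
Transfer each piece to the vertical centroidal axis using Ī + A·d² with d = x − 85:
  web: d = 0 mm → contributes +18 333 mm⁴
  top flange (beyond web): d = 45 mm → contributes +1 637 333 mm⁴
  bottom flange (beyond web): d = -45 mm → contributes +1 637 333 mm⁴
Total I = 3 293 000 mm⁴.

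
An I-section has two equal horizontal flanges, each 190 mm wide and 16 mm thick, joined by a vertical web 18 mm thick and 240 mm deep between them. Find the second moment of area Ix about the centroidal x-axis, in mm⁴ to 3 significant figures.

Ix ≈ 1.20 × 10⁸ mm⁴

Break the section into simple shapes (no overlaps), measuring from the bottom-left corner of the bounding box.
Bottom flange: 190 × 16, A = 3 040 mm², y = 8 mm, Ī = 64 853 mm⁴.
Web: 18 × 240, A = 4 320 mm², y = 136 mm, Ī = 20 736 000 mm⁴.
Top flange: 190 × 16, A = 3 040 mm², y = 264 mm, Ī = 64 853 mm⁴.
By symmetry the centroid is at mid-height, ȳ = 136 mm.
Transfer each piece to the centroidal x-axis using Ī + A·d² with d = y − 136:
  bottom flange: d = -128 mm → contributes +49 872 213 mm⁴
  web: d = 0 mm → contributes +20 736 000 mm⁴
  top flange: d = 128 mm → contributes +49 872 213 mm⁴
Total I = 120 480 427 mm⁴.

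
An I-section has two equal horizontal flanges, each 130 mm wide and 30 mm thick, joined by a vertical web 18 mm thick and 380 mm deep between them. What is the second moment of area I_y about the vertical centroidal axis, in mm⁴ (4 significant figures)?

Treat the section as a set of non-overlapping primitives; coordinates are from the bounding-box lower-left.
Bottom flange: 130 × 30, A = 3 900 mm², x = 65 mm, Ī = 5 492 500 mm⁴.
Web: 18 × 380, A = 6 840 mm², x = 65 mm, Ī = 184 680 mm⁴.
Top flange: 130 × 30, A = 3 900 mm², x = 65 mm, Ī = 5 492 500 mm⁴.
By symmetry the centroid is at mid-width, x̄ = 65 mm.
All pieces are centred on the vertical centroidal axis, so I = ΣĪ = 11 169 680 mm⁴.

I_y ≈ 1.117 × 10⁷ mm⁴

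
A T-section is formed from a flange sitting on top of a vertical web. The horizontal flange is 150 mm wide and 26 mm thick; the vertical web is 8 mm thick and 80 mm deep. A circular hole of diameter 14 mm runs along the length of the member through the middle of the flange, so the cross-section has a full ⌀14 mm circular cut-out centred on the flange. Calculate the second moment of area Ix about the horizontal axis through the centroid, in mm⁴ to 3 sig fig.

Ix ≈ 2.09 × 10⁶ mm⁴

Decompose the section into non-overlapping parts with the origin at the bottom-left of its bounding rectangle.
Flange: 150 × 26, A = 3 900 mm², y = 93 mm, Ī = 219 700 mm⁴.
Web: 8 × 80, A = 640 mm², y = 40 mm, Ī = 341 333 mm⁴.
Hole (subtracted): ⌀14, A = 153.94 mm², y = 93 mm, Ī = 1885.7 mm⁴.
Centroid: ȳ = ΣA·y / ΣA = 85.266 mm.
Transfer each piece to the horizontal axis through the centroid using Ī + A·d² with d = y − 85.266:
  flange: d = 7.7336 mm → contributes +452 953 mm⁴
  web: d = -45.266 mm → contributes +1 652 724 mm⁴
  hole: d = 7.7336 mm → contributes −11 093 mm⁴
Total I = 2 094 584 mm⁴.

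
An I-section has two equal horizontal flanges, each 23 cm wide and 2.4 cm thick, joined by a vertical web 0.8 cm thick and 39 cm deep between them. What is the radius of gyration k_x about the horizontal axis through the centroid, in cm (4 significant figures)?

Split into non-overlapping primitives; take the origin at the lower-left of the bounding box.
Bottom flange: 23 × 2.4, A = 55.2 cm², y = 1.2 cm, Ī = 26.496 cm⁴.
Web: 0.8 × 39, A = 31.2 cm², y = 21.9 cm, Ī = 3954.6 cm⁴.
Top flange: 23 × 2.4, A = 55.2 cm², y = 42.6 cm, Ī = 26.496 cm⁴.
By symmetry the centroid is at mid-height, ȳ = 21.9 cm.
Transfer each piece to the horizontal axis through the centroid using Ī + A·d² with d = y − 21.9:
  bottom flange: d = -20.7 cm → contributes +23679.1 cm⁴
  web: d = 0 cm → contributes +3954.6 cm⁴
  top flange: d = 20.7 cm → contributes +23679.1 cm⁴
Total I = 51312.9 cm⁴.
Radius of gyration: k = √(I/A) = √(51312.9 / 141.6) = 19.0363 cm.

k_x ≈ 19.04 cm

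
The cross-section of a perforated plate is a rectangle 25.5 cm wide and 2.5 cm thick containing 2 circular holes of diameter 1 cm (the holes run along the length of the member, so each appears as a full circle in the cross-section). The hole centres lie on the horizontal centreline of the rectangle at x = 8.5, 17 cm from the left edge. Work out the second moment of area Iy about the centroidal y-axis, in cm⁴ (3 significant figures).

Split into non-overlapping primitives; take the origin at the lower-left of the bounding box.
Plate: 25.5 × 2.5, A = 63.75 cm², x = 12.75 cm, Ī = 3454.5 cm⁴.
Hole 1 (subtracted): ⌀1, A = 0.7854 cm², x = 8.5 cm, Ī = 0.049087 cm⁴.
Hole 2 (subtracted): ⌀1, A = 0.7854 cm², x = 17 cm, Ī = 0.049087 cm⁴.
By symmetry the centroid is at mid-width, x̄ = 12.75 cm.
Transfer each piece to the centroidal y-axis using Ī + A·d² with d = x − 12.75:
  plate: d = 0 cm → contributes +3454.5 cm⁴
  hole 1: d = -4.25 cm → contributes −14.235 cm⁴
  hole 2: d = 4.25 cm → contributes −14.235 cm⁴
Total I = 3 426 cm⁴.

Iy ≈ 3430 cm⁴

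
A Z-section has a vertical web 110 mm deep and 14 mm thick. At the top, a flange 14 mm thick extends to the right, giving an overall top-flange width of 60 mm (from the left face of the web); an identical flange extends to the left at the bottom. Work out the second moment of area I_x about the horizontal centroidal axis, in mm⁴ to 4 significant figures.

I_x ≈ 4.541 × 10⁶ mm⁴

Decompose the section into non-overlapping parts with the origin at the bottom-left of its bounding rectangle.
Web: 14 × 110, A = 1 540 mm², y = 55 mm, Ī = 1 552 833 mm⁴.
Top flange (beyond web): 46 × 14, A = 644 mm², y = 103 mm, Ī = 10518.7 mm⁴.
Bottom flange (beyond web): 46 × 14, A = 644 mm², y = 7 mm, Ī = 10518.7 mm⁴.
Centroid: ȳ = ΣA·y / ΣA = 55 mm.
Transfer each piece to the horizontal centroidal axis using Ī + A·d² with d = y − 55:
  web: d = 0 mm → contributes +1 552 833 mm⁴
  top flange (beyond web): d = 48 mm → contributes +1 494 295 mm⁴
  bottom flange (beyond web): d = -48 mm → contributes +1 494 295 mm⁴
Total I = 4 541 423 mm⁴.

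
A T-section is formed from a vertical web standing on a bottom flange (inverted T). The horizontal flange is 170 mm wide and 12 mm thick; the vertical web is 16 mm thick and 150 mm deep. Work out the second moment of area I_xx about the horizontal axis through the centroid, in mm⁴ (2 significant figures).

Treat the section as a set of non-overlapping primitives; coordinates are from the bounding-box lower-left.
Flange: 170 × 12, A = 2 040 mm², y = 6 mm, Ī = 24 480 mm⁴.
Web: 16 × 150, A = 2 400 mm², y = 87 mm, Ī = 4 500 000 mm⁴.
Centroid: ȳ = ΣA·y / ΣA = 49.78 mm.
Transfer each piece to the horizontal axis through the centroid using Ī + A·d² with d = y − 49.78:
  flange: d = -43.78 mm → contributes +3 935 200 mm⁴
  web: d = 37.22 mm → contributes +7 824 112 mm⁴
Total I = 11 759 312 mm⁴.

I_xx ≈ 1.2 × 10⁷ mm⁴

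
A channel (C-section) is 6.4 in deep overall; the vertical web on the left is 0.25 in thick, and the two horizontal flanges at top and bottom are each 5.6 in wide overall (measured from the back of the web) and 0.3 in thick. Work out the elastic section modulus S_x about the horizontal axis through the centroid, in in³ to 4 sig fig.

S_x ≈ 11.05 in³

Decompose the section into non-overlapping parts with the origin at the bottom-left of its bounding rectangle.
Web: 0.25 × 6.4, A = 1.6 in², y = 3.2 in, Ī = 5.46133 in⁴.
Top flange (beyond web): 5.35 × 0.3, A = 1.605 in², y = 6.25 in, Ī = 0.0120375 in⁴.
Bottom flange (beyond web): 5.35 × 0.3, A = 1.605 in², y = 0.15 in, Ī = 0.0120375 in⁴.
By symmetry the centroid is at mid-height, ȳ = 3.2 in.
Transfer each piece to the horizontal axis through the centroid using Ī + A·d² with d = y − 3.2:
  web: d = 0 in → contributes +5.46133 in⁴
  top flange (beyond web): d = 3.05 in → contributes +14.9426 in⁴
  bottom flange (beyond web): d = -3.05 in → contributes +14.9426 in⁴
Total I = 35.3464 in⁴.
Extreme fibre distance c = 3.2 in; S = I/c = 11.0458 in³.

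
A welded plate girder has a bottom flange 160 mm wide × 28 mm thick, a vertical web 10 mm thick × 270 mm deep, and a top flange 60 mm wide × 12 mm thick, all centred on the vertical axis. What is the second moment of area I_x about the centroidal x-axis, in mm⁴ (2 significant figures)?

Decompose the section into non-overlapping parts with the origin at the bottom-left of its bounding rectangle.
Bottom plate: 160 × 28, A = 4 480 mm², y = 14 mm, Ī = 292 693 mm⁴.
Web plate: 10 × 270, A = 2 700 mm², y = 163 mm, Ī = 16 402 500 mm⁴.
Top plate: 60 × 12, A = 720 mm², y = 304 mm, Ī = 8 640 mm⁴.
Centroid: ȳ = ΣA·y / ΣA = 91.35 mm.
Transfer each piece to the centroidal x-axis using Ī + A·d² with d = y − 91.35:
  bottom plate: d = -77.35 mm → contributes +27 099 705 mm⁴
  web plate: d = 71.65 mm → contributes +30 261 837 mm⁴
  top plate: d = 212.6 mm → contributes +32 565 700 mm⁴
Total I = 89 927 241 mm⁴.

I_x ≈ 9.0 × 10⁷ mm⁴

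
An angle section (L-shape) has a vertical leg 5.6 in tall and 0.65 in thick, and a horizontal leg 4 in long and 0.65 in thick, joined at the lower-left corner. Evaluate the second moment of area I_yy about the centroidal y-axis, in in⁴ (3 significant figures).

I_yy ≈ 7.61 in⁴

Decompose the section into non-overlapping parts with the origin at the bottom-left of its bounding rectangle.
Vertical leg: 0.65 × 5.6, A = 3.64 in², x = 0.325 in, Ī = 0.12816 in⁴.
Horizontal leg (remainder): 3.35 × 0.65, A = 2.1775 in², x = 2.325 in, Ī = 2.0364 in⁴.
Centroid: x̄ = ΣA·x / ΣA = 1.0736 in.
Transfer each piece to the centroidal y-axis using Ī + A·d² with d = x − 1.0736:
  vertical leg: d = -0.7486 in → contributes +2.168 in⁴
  horizontal leg (remainder): d = 1.2514 in → contributes +5.4464 in⁴
Total I = 7.6144 in⁴.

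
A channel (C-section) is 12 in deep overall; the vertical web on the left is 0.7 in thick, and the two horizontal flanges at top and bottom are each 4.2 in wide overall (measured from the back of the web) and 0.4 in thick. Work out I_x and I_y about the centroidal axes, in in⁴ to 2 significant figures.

I_x ≈ 200 in⁴, I_y ≈ 12 in⁴

Decompose the section into non-overlapping parts with the origin at the bottom-left of its bounding rectangle.
Web: 0.7 × 12, A = 8.4 in², y = 6 in, Ī = 100.8 in⁴.
Top flange (beyond web): 3.5 × 0.4, A = 1.4 in², y = 11.8 in, Ī = 0.01867 in⁴.
Bottom flange (beyond web): 3.5 × 0.4, A = 1.4 in², y = 0.2 in, Ī = 0.01867 in⁴.
By symmetry the centroid is at mid-height, ȳ = 6 in.
Transfer each piece to the centroidal x-axis using Ī + A·d² with d = y − 6:
  web: d = 0 in → contributes +100.8 in⁴
  top flange (beyond web): d = 5.8 in → contributes +47.11 in⁴
  bottom flange (beyond web): d = -5.8 in → contributes +47.11 in⁴
Total I = 195 in⁴.
For the y-axis: x̄ = 0.875 in.
Repeating about the centroidal y-axis gives I_y = 12.46 in⁴.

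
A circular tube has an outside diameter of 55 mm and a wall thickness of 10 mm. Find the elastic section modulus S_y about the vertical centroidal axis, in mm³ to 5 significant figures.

S_y ≈ 1.3655 × 10⁴ mm³

Break the section into simple shapes (no overlaps), measuring from the bottom-left corner of the bounding box.
Outer circle: ⌀55, A = 2375.829 mm², x = 27.5 mm, Ī = 449180.3 mm⁴.
Bore (subtracted): ⌀35, A = 962.1128 mm², x = 27.5 mm, Ī = 73661.76 mm⁴.
By symmetry the centroid is at mid-width, x̄ = 27.5 mm.
All pieces are centred on the vertical centroidal axis, so I = ΣĪ (holes subtracted) = 375518.5 mm⁴.
Extreme fibre distance c = 27.5 mm; S = I/c = 13655.22 mm³.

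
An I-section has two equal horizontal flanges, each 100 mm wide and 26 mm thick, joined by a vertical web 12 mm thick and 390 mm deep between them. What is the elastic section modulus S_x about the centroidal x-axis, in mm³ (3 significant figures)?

Treat the section as a set of non-overlapping primitives; coordinates are from the bounding-box lower-left.
Bottom flange: 100 × 26, A = 2 600 mm², y = 13 mm, Ī = 146 467 mm⁴.
Web: 12 × 390, A = 4 680 mm², y = 221 mm, Ī = 59 319 000 mm⁴.
Top flange: 100 × 26, A = 2 600 mm², y = 429 mm, Ī = 146 467 mm⁴.
By symmetry the centroid is at mid-height, ȳ = 221 mm.
Transfer each piece to the centroidal x-axis using Ī + A·d² with d = y − 221:
  bottom flange: d = -208 mm → contributes +112 632 867 mm⁴
  web: d = 0 mm → contributes +59 319 000 mm⁴
  top flange: d = 208 mm → contributes +112 632 867 mm⁴
Total I = 284 584 733 mm⁴.
Extreme fibre distance c = 221 mm; S = I/c = 1 287 714 mm³.

S_x ≈ 1.29 × 10⁶ mm³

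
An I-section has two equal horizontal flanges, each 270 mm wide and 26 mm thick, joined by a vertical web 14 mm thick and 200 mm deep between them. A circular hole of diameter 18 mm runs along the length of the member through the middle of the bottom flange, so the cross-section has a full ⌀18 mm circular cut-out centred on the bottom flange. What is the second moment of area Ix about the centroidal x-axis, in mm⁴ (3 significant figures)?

Break the section into simple shapes (no overlaps), measuring from the bottom-left corner of the bounding box.
Bottom flange: 270 × 26, A = 7 020 mm², y = 13 mm, Ī = 395 460 mm⁴.
Web: 14 × 200, A = 2 800 mm², y = 126 mm, Ī = 9 333 333 mm⁴.
Top flange: 270 × 26, A = 7 020 mm², y = 239 mm, Ī = 395 460 mm⁴.
Hole (subtracted): ⌀18, A = 254.47 mm², y = 13 mm, Ī = 5 153 mm⁴.
Centroid: ȳ = ΣA·y / ΣA = 127.73 mm.
Transfer each piece to the centroidal x-axis using Ī + A·d² with d = y − 127.73:
  bottom flange: d = -114.73 mm → contributes +92 805 554 mm⁴
  web: d = -1.7337 mm → contributes +9 341 750 mm⁴
  top flange: d = 111.27 mm → contributes +87 304 328 mm⁴
  hole: d = -114.73 mm → contributes −3 354 940 mm⁴
Total I = 186 096 692 mm⁴.

Ix ≈ 1.86 × 10⁸ mm⁴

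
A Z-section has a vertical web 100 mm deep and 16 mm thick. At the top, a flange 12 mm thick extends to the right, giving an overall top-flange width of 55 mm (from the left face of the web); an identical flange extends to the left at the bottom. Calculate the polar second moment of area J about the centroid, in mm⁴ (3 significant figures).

Decompose the section into non-overlapping parts with the origin at the bottom-left of its bounding rectangle.
Web: 16 × 100, A = 1 600 mm², y = 50 mm, Ī = 1 333 333 mm⁴.
Top flange (beyond web): 39 × 12, A = 468 mm², y = 94 mm, Ī = 5 616 mm⁴.
Bottom flange (beyond web): 39 × 12, A = 468 mm², y = 6 mm, Ī = 5 616 mm⁴.
Centroid: ȳ = ΣA·y / ΣA = 50 mm.
Transfer each piece to the centroidal x-axis using Ī + A·d² with d = y − 50:
  web: d = 0 mm → contributes +1 333 333 mm⁴
  top flange (beyond web): d = 44 mm → contributes +911 664 mm⁴
  bottom flange (beyond web): d = -44 mm → contributes +911 664 mm⁴
Total I = 3 156 661 mm⁴.
For the y-axis: x̄ = 47 mm.
Repeating about the centroidal y-axis gives I_y = 860 621 mm⁴.
Polar second moment: J = I_x + I_y = 4 017 283 mm⁴.

J ≈ 4.02 × 10⁶ mm⁴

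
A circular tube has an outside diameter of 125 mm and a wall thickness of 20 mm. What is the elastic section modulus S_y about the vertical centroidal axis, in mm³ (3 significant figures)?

S_y ≈ 1.51 × 10⁵ mm³

Treat the section as a set of non-overlapping primitives; coordinates are from the bounding-box lower-left.
Outer circle: ⌀125, A = 12 272 mm², x = 62.5 mm, Ī = 11 984 225 mm⁴.
Bore (subtracted): ⌀85, A = 5674.5 mm², x = 62.5 mm, Ī = 2 562 392 mm⁴.
By symmetry the centroid is at mid-width, x̄ = 62.5 mm.
All pieces are centred on the vertical centroidal axis, so I = ΣĪ (holes subtracted) = 9 421 833 mm⁴.
Extreme fibre distance c = 62.5 mm; S = I/c = 150 749 mm³.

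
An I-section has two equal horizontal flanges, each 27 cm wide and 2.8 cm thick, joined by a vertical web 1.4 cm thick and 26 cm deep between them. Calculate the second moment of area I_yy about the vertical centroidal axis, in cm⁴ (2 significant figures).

Decompose the section into non-overlapping parts with the origin at the bottom-left of its bounding rectangle.
Bottom flange: 27 × 2.8, A = 75.6 cm², x = 13.5 cm, Ī = 4 593 cm⁴.
Web: 1.4 × 26, A = 36.4 cm², x = 13.5 cm, Ī = 5.945 cm⁴.
Top flange: 27 × 2.8, A = 75.6 cm², x = 13.5 cm, Ī = 4 593 cm⁴.
By symmetry the centroid is at mid-width, x̄ = 13.5 cm.
All pieces are centred on the vertical centroidal axis, so I = ΣĪ = 9 191 cm⁴.

I_yy ≈ 9200 cm⁴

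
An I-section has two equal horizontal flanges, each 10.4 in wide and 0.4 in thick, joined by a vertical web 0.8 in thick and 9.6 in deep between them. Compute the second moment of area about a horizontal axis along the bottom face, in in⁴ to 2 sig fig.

I_base ≈ 700 in⁴

Break the section into simple shapes (no overlaps), measuring from the bottom-left corner of the bounding box.
Bottom flange: 10.4 × 0.4, A = 4.16 in², y = 0.2 in, Ī = 0.05547 in⁴.
Web: 0.8 × 9.6, A = 7.68 in², y = 5.2 in, Ī = 58.98 in⁴.
Top flange: 10.4 × 0.4, A = 4.16 in², y = 10.2 in, Ī = 0.05547 in⁴.
Transfer each piece to a horizontal axis along the bottom face using Ī + A·d² with d = y − 0:
  bottom flange: d = 0.2 in → contributes +0.2219 in⁴
  web: d = 5.2 in → contributes +266.6 in⁴
  top flange: d = 10.2 in → contributes +432.9 in⁴
Total I = 699.7 in⁴.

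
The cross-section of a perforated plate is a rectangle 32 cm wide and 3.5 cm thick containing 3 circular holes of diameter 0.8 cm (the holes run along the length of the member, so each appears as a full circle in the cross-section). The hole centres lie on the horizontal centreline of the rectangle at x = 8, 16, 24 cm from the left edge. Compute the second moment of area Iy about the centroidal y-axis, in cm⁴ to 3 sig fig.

Decompose the section into non-overlapping parts with the origin at the bottom-left of its bounding rectangle.
Plate: 32 × 3.5, A = 112 cm², x = 16 cm, Ī = 9557.3 cm⁴.
Hole 1 (subtracted): ⌀0.8, A = 0.50265 cm², x = 8 cm, Ī = 0.020106 cm⁴.
Hole 2 (subtracted): ⌀0.8, A = 0.50265 cm², x = 16 cm, Ī = 0.020106 cm⁴.
Hole 3 (subtracted): ⌀0.8, A = 0.50265 cm², x = 24 cm, Ī = 0.020106 cm⁴.
By symmetry the centroid is at mid-width, x̄ = 16 cm.
Transfer each piece to the centroidal y-axis using Ī + A·d² with d = x − 16:
  plate: d = 0 cm → contributes +9557.3 cm⁴
  hole 1: d = -8 cm → contributes −32.19 cm⁴
  hole 2: d = 0 cm → contributes −0.020106 cm⁴
  hole 3: d = 8 cm → contributes −32.19 cm⁴
Total I = 9492.9 cm⁴.

Iy ≈ 9490 cm⁴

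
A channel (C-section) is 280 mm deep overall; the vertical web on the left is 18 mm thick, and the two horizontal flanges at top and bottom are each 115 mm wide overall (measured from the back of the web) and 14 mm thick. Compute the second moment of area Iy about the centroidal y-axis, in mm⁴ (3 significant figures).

Treat the section as a set of non-overlapping primitives; coordinates are from the bounding-box lower-left.
Web: 18 × 280, A = 5 040 mm², x = 9 mm, Ī = 136 080 mm⁴.
Top flange (beyond web): 97 × 14, A = 1 358 mm², x = 66.5 mm, Ī = 1 064 785 mm⁴.
Bottom flange (beyond web): 97 × 14, A = 1 358 mm², x = 66.5 mm, Ī = 1 064 785 mm⁴.
Centroid: x̄ = ΣA·x / ΣA = 29.135 mm.
Transfer each piece to the centroidal y-axis using Ī + A·d² with d = x − 29.135:
  web: d = -20.135 mm → contributes +2 179 465 mm⁴
  top flange (beyond web): d = 37.365 mm → contributes +2 960 709 mm⁴
  bottom flange (beyond web): d = 37.365 mm → contributes +2 960 709 mm⁴
Total I = 8 100 883 mm⁴.

Iy ≈ 8.10 × 10⁶ mm⁴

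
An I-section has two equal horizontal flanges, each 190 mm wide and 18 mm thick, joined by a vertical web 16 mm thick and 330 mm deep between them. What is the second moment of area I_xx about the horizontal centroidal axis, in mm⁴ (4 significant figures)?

Treat the section as a set of non-overlapping primitives; coordinates are from the bounding-box lower-left.
Bottom flange: 190 × 18, A = 3 420 mm², y = 9 mm, Ī = 92 340 mm⁴.
Web: 16 × 330, A = 5 280 mm², y = 183 mm, Ī = 47 916 000 mm⁴.
Top flange: 190 × 18, A = 3 420 mm², y = 357 mm, Ī = 92 340 mm⁴.
By symmetry the centroid is at mid-height, ȳ = 183 mm.
Transfer each piece to the horizontal centroidal axis using Ī + A·d² with d = y − 183:
  bottom flange: d = -174 mm → contributes +103 636 260 mm⁴
  web: d = 0 mm → contributes +47 916 000 mm⁴
  top flange: d = 174 mm → contributes +103 636 260 mm⁴
Total I = 255 188 520 mm⁴.

I_xx ≈ 2.552 × 10⁸ mm⁴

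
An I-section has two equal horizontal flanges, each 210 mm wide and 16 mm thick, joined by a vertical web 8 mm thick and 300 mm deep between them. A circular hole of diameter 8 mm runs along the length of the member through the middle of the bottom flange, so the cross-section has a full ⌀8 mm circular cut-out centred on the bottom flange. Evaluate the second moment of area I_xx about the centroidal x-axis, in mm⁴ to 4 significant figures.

I_xx ≈ 1.846 × 10⁸ mm⁴

Decompose the section into non-overlapping parts with the origin at the bottom-left of its bounding rectangle.
Bottom flange: 210 × 16, A = 3 360 mm², y = 8 mm, Ī = 71 680 mm⁴.
Web: 8 × 300, A = 2 400 mm², y = 166 mm, Ī = 18 000 000 mm⁴.
Top flange: 210 × 16, A = 3 360 mm², y = 324 mm, Ī = 71 680 mm⁴.
Hole (subtracted): ⌀8, A = 50.2655 mm², y = 8 mm, Ī = 201.062 mm⁴.
Centroid: ȳ = ΣA·y / ΣA = 166.876 mm.
Transfer each piece to the centroidal x-axis using Ī + A·d² with d = y − 166.876:
  bottom flange: d = -158.876 mm → contributes +84 883 030 mm⁴
  web: d = -0.875654 mm → contributes +18 001 840 mm⁴
  top flange: d = 157.124 mm → contributes +83 023 562 mm⁴
  hole: d = -158.876 mm → contributes −1 268 976 mm⁴
Total I = 184 639 457 mm⁴.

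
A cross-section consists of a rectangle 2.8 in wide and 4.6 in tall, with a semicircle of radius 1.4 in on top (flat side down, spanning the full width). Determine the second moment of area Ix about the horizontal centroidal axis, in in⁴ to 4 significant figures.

Break the section into simple shapes (no overlaps), measuring from the bottom-left corner of the bounding box.
Rectangular body: 2.8 × 4.6, A = 12.88 in², y = 2.3 in, Ī = 22.7117 in⁴.
Semicircular cap: semicircle r = 1.4, A = 3.07876 in², y = 5.19418 in, Ī = 0.421642 in⁴.
Centroid: ȳ = ΣA·y / ΣA = 2.85834 in.
Transfer each piece to the horizontal centroidal axis using Ī + A·d² with d = y − 2.85834:
  rectangular body: d = -0.558344 in → contributes +26.7271 in⁴
  semicircular cap: d = 2.33583 in → contributes +17.2197 in⁴
Total I = 43.9468 in⁴.

Ix ≈ 43.95 in⁴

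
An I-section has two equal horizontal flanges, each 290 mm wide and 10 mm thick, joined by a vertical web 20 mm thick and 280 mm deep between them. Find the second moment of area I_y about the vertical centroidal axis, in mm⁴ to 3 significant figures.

Treat the section as a set of non-overlapping primitives; coordinates are from the bounding-box lower-left.
Bottom flange: 290 × 10, A = 2 900 mm², x = 145 mm, Ī = 20 324 167 mm⁴.
Web: 20 × 280, A = 5 600 mm², x = 145 mm, Ī = 186 667 mm⁴.
Top flange: 290 × 10, A = 2 900 mm², x = 145 mm, Ī = 20 324 167 mm⁴.
By symmetry the centroid is at mid-width, x̄ = 145 mm.
All pieces are centred on the vertical centroidal axis, so I = ΣĪ = 40 835 000 mm⁴.

I_y ≈ 4.08 × 10⁷ mm⁴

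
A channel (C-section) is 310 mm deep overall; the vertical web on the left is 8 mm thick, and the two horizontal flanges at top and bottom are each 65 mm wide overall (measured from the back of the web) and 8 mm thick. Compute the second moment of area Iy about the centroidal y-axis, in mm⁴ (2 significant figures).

Iy ≈ 9.6 × 10⁵ mm⁴

Decompose the section into non-overlapping parts with the origin at the bottom-left of its bounding rectangle.
Web: 8 × 310, A = 2 480 mm², x = 4 mm, Ī = 13 227 mm⁴.
Top flange (beyond web): 57 × 8, A = 456 mm², x = 36.5 mm, Ī = 123 462 mm⁴.
Bottom flange (beyond web): 57 × 8, A = 456 mm², x = 36.5 mm, Ī = 123 462 mm⁴.
Centroid: x̄ = ΣA·x / ΣA = 12.74 mm.
Transfer each piece to the centroidal y-axis using Ī + A·d² with d = x − 12.74:
  web: d = -8.738 mm → contributes +202 590 mm⁴
  top flange (beyond web): d = 23.76 mm → contributes +380 930 mm⁴
  bottom flange (beyond web): d = 23.76 mm → contributes +380 930 mm⁴
Total I = 964 450 mm⁴.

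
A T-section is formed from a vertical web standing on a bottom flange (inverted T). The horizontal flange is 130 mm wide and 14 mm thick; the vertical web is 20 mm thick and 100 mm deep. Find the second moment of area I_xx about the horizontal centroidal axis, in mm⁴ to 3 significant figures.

I_xx ≈ 4.79 × 10⁶ mm⁴

Treat the section as a set of non-overlapping primitives; coordinates are from the bounding-box lower-left.
Flange: 130 × 14, A = 1 820 mm², y = 7 mm, Ī = 29 727 mm⁴.
Web: 20 × 100, A = 2 000 mm², y = 64 mm, Ī = 1 666 667 mm⁴.
Centroid: ȳ = ΣA·y / ΣA = 36.843 mm.
Transfer each piece to the horizontal centroidal axis using Ī + A·d² with d = y − 36.843:
  flange: d = -29.843 mm → contributes +1 650 620 mm⁴
  web: d = 27.157 mm → contributes +3 141 679 mm⁴
Total I = 4 792 299 mm⁴.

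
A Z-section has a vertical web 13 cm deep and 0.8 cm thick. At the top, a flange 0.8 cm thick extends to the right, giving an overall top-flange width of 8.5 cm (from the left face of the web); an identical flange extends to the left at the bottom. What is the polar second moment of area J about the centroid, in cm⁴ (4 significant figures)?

J ≈ 889.5 cm⁴

Split into non-overlapping primitives; take the origin at the lower-left of the bounding box.
Web: 0.8 × 13, A = 10.4 cm², y = 6.5 cm, Ī = 146.467 cm⁴.
Top flange (beyond web): 7.7 × 0.8, A = 6.16 cm², y = 12.6 cm, Ī = 0.328533 cm⁴.
Bottom flange (beyond web): 7.7 × 0.8, A = 6.16 cm², y = 0.4 cm, Ī = 0.328533 cm⁴.
Centroid: ȳ = ΣA·y / ΣA = 6.5 cm.
Transfer each piece to the centroidal x-axis using Ī + A·d² with d = y − 6.5:
  web: d = 0 cm → contributes +146.467 cm⁴
  top flange (beyond web): d = 6.1 cm → contributes +229.542 cm⁴
  bottom flange (beyond web): d = -6.1 cm → contributes +229.542 cm⁴
Total I = 605.551 cm⁴.
For the y-axis: x̄ = 8.1 cm.
Repeating about the centroidal y-axis gives I_y = 283.956 cm⁴.
Polar second moment: J = I_x + I_y = 889.507 cm⁴.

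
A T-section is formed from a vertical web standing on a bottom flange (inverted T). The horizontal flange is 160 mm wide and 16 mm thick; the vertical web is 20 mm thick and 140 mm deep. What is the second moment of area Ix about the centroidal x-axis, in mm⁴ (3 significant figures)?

Ix ≈ 1.28 × 10⁷ mm⁴

Treat the section as a set of non-overlapping primitives; coordinates are from the bounding-box lower-left.
Flange: 160 × 16, A = 2 560 mm², y = 8 mm, Ī = 54 613 mm⁴.
Web: 20 × 140, A = 2 800 mm², y = 86 mm, Ī = 4 573 333 mm⁴.
Centroid: ȳ = ΣA·y / ΣA = 48.746 mm.
Transfer each piece to the centroidal x-axis using Ī + A·d² with d = y − 48.746:
  flange: d = -40.746 mm → contributes +4 304 875 mm⁴
  web: d = 37.254 mm → contributes +8 459 287 mm⁴
Total I = 12 764 162 mm⁴.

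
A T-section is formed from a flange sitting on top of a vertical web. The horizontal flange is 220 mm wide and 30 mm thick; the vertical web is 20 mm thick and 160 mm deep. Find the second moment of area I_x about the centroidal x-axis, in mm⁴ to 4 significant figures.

I_x ≈ 2.677 × 10⁷ mm⁴

Break the section into simple shapes (no overlaps), measuring from the bottom-left corner of the bounding box.
Flange: 220 × 30, A = 6 600 mm², y = 175 mm, Ī = 495 000 mm⁴.
Web: 20 × 160, A = 3 200 mm², y = 80 mm, Ī = 6 826 667 mm⁴.
Centroid: ȳ = ΣA·y / ΣA = 143.98 mm.
Transfer each piece to the centroidal x-axis using Ī + A·d² with d = y − 143.98:
  flange: d = 31.0204 mm → contributes +6 845 954 mm⁴
  web: d = -63.9796 mm → contributes +19 925 509 mm⁴
Total I = 26 771 463 mm⁴.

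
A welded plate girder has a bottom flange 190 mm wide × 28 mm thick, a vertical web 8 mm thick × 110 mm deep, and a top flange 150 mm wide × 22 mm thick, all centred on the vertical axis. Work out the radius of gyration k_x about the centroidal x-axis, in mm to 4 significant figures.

k_x ≈ 63.85 mm

Break the section into simple shapes (no overlaps), measuring from the bottom-left corner of the bounding box.
Bottom plate: 190 × 28, A = 5 320 mm², y = 14 mm, Ī = 347 573 mm⁴.
Web plate: 8 × 110, A = 880 mm², y = 83 mm, Ī = 887 333 mm⁴.
Top plate: 150 × 22, A = 3 300 mm², y = 149 mm, Ī = 133 100 mm⁴.
Centroid: ȳ = ΣA·y / ΣA = 67.2863 mm.
Transfer each piece to the centroidal x-axis using Ī + A·d² with d = y − 67.2863:
  bottom plate: d = -53.2863 mm → contributes +15 453 349 mm⁴
  web plate: d = 15.7137 mm → contributes +1 104 623 mm⁴
  top plate: d = 81.7137 mm → contributes +22 167 616 mm⁴
Total I = 38 725 588 mm⁴.
Radius of gyration: k = √(I/A) = √(38 725 588 / 9 500) = 63.8465 mm.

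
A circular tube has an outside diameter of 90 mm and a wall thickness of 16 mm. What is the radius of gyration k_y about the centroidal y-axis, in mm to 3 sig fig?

k_y ≈ 26.8 mm

Decompose the section into non-overlapping parts with the origin at the bottom-left of its bounding rectangle.
Outer circle: ⌀90, A = 6361.7 mm², x = 45 mm, Ī = 3 220 623 mm⁴.
Bore (subtracted): ⌀58, A = 2642.1 mm², x = 45 mm, Ī = 555 497 mm⁴.
By symmetry the centroid is at mid-width, x̄ = 45 mm.
All pieces are centred on the centroidal y-axis, so I = ΣĪ (holes subtracted) = 2 665 126 mm⁴.
Radius of gyration: k = √(I/A) = √(2 665 126 / 3719.6) = 26.768 mm.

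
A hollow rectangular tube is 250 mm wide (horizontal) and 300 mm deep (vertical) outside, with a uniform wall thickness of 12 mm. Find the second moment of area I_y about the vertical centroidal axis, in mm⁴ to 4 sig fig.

Decompose the section into non-overlapping parts with the origin at the bottom-left of its bounding rectangle.
Outer rectangle: 250 × 300, A = 75 000 mm², x = 125 mm, Ī = 390 625 000 mm⁴.
Inner void (subtracted): 226 × 276, A = 62 376 mm², x = 125 mm, Ī = 265 493 048 mm⁴.
By symmetry the centroid is at mid-width, x̄ = 125 mm.
All pieces are centred on the vertical centroidal axis, so I = ΣĪ (holes subtracted) = 125 131 952 mm⁴.

I_y ≈ 1.251 × 10⁸ mm⁴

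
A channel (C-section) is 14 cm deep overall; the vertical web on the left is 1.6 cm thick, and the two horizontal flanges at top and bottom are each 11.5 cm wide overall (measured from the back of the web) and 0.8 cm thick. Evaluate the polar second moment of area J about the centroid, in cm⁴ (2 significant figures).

Decompose the section into non-overlapping parts with the origin at the bottom-left of its bounding rectangle.
Web: 1.6 × 14, A = 22.4 cm², y = 7 cm, Ī = 365.9 cm⁴.
Top flange (beyond web): 9.9 × 0.8, A = 7.92 cm², y = 13.6 cm, Ī = 0.4224 cm⁴.
Bottom flange (beyond web): 9.9 × 0.8, A = 7.92 cm², y = 0.4 cm, Ī = 0.4224 cm⁴.
By symmetry the centroid is at mid-height, ȳ = 7 cm.
Transfer each piece to the centroidal x-axis using Ī + A·d² with d = y − 7:
  web: d = 0 cm → contributes +365.9 cm⁴
  top flange (beyond web): d = 6.6 cm → contributes +345.4 cm⁴
  bottom flange (beyond web): d = -6.6 cm → contributes +345.4 cm⁴
Total I = 1 057 cm⁴.
For the y-axis: x̄ = 3.182 cm.
Repeating about the centroidal y-axis gives I_y = 440.9 cm⁴.
Polar second moment: J = I_x + I_y = 1 498 cm⁴.

J ≈ 1500 cm⁴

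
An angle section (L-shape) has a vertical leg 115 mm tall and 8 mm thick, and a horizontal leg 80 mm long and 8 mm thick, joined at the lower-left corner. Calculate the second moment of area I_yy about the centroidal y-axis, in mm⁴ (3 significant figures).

Break the section into simple shapes (no overlaps), measuring from the bottom-left corner of the bounding box.
Vertical leg: 8 × 115, A = 920 mm², x = 4 mm, Ī = 4906.7 mm⁴.
Horizontal leg (remainder): 72 × 8, A = 576 mm², x = 44 mm, Ī = 248 832 mm⁴.
Centroid: x̄ = ΣA·x / ΣA = 19.401 mm.
Transfer each piece to the centroidal y-axis using Ī + A·d² with d = x − 19.401:
  vertical leg: d = -15.401 mm → contributes +223 124 mm⁴
  horizontal leg (remainder): d = 24.599 mm → contributes +597 374 mm⁴
Total I = 820 498 mm⁴.

I_yy ≈ 8.20 × 10⁵ mm⁴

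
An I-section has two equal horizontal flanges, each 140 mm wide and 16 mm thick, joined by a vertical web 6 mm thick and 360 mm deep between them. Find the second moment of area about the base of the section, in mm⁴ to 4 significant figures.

Split into non-overlapping primitives; take the origin at the lower-left of the bounding box.
Bottom flange: 140 × 16, A = 2 240 mm², y = 8 mm, Ī = 47786.7 mm⁴.
Web: 6 × 360, A = 2 160 mm², y = 196 mm, Ī = 23 328 000 mm⁴.
Top flange: 140 × 16, A = 2 240 mm², y = 384 mm, Ī = 47786.7 mm⁴.
Transfer each piece to the bottom edge using Ī + A·d² with d = y − 0:
  bottom flange: d = 8 mm → contributes +191 147 mm⁴
  web: d = 196 mm → contributes +106 306 560 mm⁴
  top flange: d = 384 mm → contributes +330 349 227 mm⁴
Total I = 436 846 933 mm⁴.

I_base ≈ 4.368 × 10⁸ mm⁴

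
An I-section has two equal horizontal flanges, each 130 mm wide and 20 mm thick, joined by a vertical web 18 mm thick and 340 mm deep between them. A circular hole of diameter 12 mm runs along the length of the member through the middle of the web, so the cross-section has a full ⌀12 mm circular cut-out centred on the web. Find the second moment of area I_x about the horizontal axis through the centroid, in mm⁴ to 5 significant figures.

Decompose the section into non-overlapping parts with the origin at the bottom-left of its bounding rectangle.
Bottom flange: 130 × 20, A = 2 600 mm², y = 10 mm, Ī = 86666.67 mm⁴.
Web: 18 × 340, A = 6 120 mm², y = 190 mm, Ī = 58 956 000 mm⁴.
Top flange: 130 × 20, A = 2 600 mm², y = 370 mm, Ī = 86666.67 mm⁴.
Hole (subtracted): ⌀12, A = 113.0973 mm², y = 190 mm, Ī = 1017.876 mm⁴.
By symmetry the centroid is at mid-height, ȳ = 190 mm.
Transfer each piece to the horizontal axis through the centroid using Ī + A·d² with d = y − 190:
  bottom flange: d = -180 mm → contributes +84 326 667 mm⁴
  web: d = 0 mm → contributes +58 956 000 mm⁴
  top flange: d = 180 mm → contributes +84 326 667 mm⁴
  hole: d = 0 mm → contributes −1017.876 mm⁴
Total I = 227 608 315 mm⁴.

I_x ≈ 2.2761 × 10⁸ mm⁴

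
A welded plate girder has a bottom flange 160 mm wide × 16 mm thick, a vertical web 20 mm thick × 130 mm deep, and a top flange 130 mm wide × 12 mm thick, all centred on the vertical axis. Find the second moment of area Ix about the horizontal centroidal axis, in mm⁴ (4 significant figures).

Decompose the section into non-overlapping parts with the origin at the bottom-left of its bounding rectangle.
Bottom plate: 160 × 16, A = 2 560 mm², y = 8 mm, Ī = 54613.3 mm⁴.
Web plate: 20 × 130, A = 2 600 mm², y = 81 mm, Ī = 3 661 667 mm⁴.
Top plate: 130 × 12, A = 1 560 mm², y = 152 mm, Ī = 18 720 mm⁴.
Centroid: ȳ = ΣA·y / ΣA = 69.6726 mm.
Transfer each piece to the horizontal centroidal axis using Ī + A·d² with d = y − 69.6726:
  bottom plate: d = -61.6726 mm → contributes +9 791 604 mm⁴
  web plate: d = 11.3274 mm → contributes +3 995 272 mm⁴
  top plate: d = 82.3274 mm → contributes +10 592 084 mm⁴
Total I = 24 378 960 mm⁴.

Ix ≈ 2.438 × 10⁷ mm⁴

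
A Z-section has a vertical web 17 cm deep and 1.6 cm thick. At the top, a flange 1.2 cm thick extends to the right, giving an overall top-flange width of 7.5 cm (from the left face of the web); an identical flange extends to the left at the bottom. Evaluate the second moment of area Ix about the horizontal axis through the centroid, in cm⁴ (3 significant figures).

Decompose the section into non-overlapping parts with the origin at the bottom-left of its bounding rectangle.
Web: 1.6 × 17, A = 27.2 cm², y = 8.5 cm, Ī = 655.07 cm⁴.
Top flange (beyond web): 5.9 × 1.2, A = 7.08 cm², y = 16.4 cm, Ī = 0.8496 cm⁴.
Bottom flange (beyond web): 5.9 × 1.2, A = 7.08 cm², y = 0.6 cm, Ī = 0.8496 cm⁴.
Centroid: ȳ = ΣA·y / ΣA = 8.5 cm.
Transfer each piece to the horizontal axis through the centroid using Ī + A·d² with d = y − 8.5:
  web: d = 0 cm → contributes +655.07 cm⁴
  top flange (beyond web): d = 7.9 cm → contributes +442.71 cm⁴
  bottom flange (beyond web): d = -7.9 cm → contributes +442.71 cm⁴
Total I = 1540.5 cm⁴.

Ix ≈ 1540 cm⁴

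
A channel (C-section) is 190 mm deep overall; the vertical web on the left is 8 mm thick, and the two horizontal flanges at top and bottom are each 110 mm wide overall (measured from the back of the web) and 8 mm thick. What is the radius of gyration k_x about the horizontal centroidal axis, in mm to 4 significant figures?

k_x ≈ 75.77 mm

Treat the section as a set of non-overlapping primitives; coordinates are from the bounding-box lower-left.
Web: 8 × 190, A = 1 520 mm², y = 95 mm, Ī = 4 572 667 mm⁴.
Top flange (beyond web): 102 × 8, A = 816 mm², y = 186 mm, Ī = 4 352 mm⁴.
Bottom flange (beyond web): 102 × 8, A = 816 mm², y = 4 mm, Ī = 4 352 mm⁴.
By symmetry the centroid is at mid-height, ȳ = 95 mm.
Transfer each piece to the horizontal centroidal axis using Ī + A·d² with d = y − 95:
  web: d = 0 mm → contributes +4 572 667 mm⁴
  top flange (beyond web): d = 91 mm → contributes +6 761 648 mm⁴
  bottom flange (beyond web): d = -91 mm → contributes +6 761 648 mm⁴
Total I = 18 095 963 mm⁴.
Radius of gyration: k = √(I/A) = √(18 095 963 / 3 152) = 75.7701 mm.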